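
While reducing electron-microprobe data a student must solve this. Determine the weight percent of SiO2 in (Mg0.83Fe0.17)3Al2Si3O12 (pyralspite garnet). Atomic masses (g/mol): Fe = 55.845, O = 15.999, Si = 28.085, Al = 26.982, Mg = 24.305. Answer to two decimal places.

Formula mass = 419.207 g/mol.
3 Si → 3.0000 mol SiO2 per formula unit; M(SiO2) = 60.083, so SiO2 mass = 180.249 g.
180.249/419.207 × 100 = 43.00 wt%.

43.00 wt%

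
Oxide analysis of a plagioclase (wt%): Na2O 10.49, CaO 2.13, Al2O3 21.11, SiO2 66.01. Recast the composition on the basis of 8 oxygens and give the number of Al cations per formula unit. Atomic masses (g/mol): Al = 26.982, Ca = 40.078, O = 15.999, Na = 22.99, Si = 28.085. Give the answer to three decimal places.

1.095 Al apfu

10.49 wt% Na2O ÷ 61.979 g/mol = 0.16925 mol, giving 0.33850 Na and 0.16925 O.
2.13 wt% CaO ÷ 56.077 g/mol = 0.03798 mol, giving 0.03798 Ca and 0.03798 O.
21.11 wt% Al2O3 ÷ 101.961 g/mol = 0.20704 mol, giving 0.41408 Al and 0.62112 O.
66.01 wt% SiO2 ÷ 60.083 g/mol = 1.09865 mol, giving 1.09865 Si and 2.19730 O.
Oxygen sums to 3.02565; scaling by 8/3.02565 = 2.64406 puts the formula on 8 O.
Al: 0.41408 × 2.64406 = 1.095 atoms per formula unit.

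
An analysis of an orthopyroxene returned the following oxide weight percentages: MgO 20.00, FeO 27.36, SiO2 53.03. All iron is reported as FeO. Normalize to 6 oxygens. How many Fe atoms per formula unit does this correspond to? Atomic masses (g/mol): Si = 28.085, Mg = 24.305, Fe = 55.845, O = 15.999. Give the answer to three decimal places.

20.00 wt% MgO ÷ 40.304 g/mol = 0.49623 mol, giving 0.49623 Mg and 0.49623 O.
27.36 wt% FeO ÷ 71.844 g/mol = 0.38083 mol, giving 0.38083 Fe and 0.38083 O.
53.03 wt% SiO2 ÷ 60.083 g/mol = 0.88261 mol, giving 0.88261 Si and 1.76522 O.
Oxygen sums to 2.64228; scaling by 6/2.64228 = 2.27077 puts the formula on 6 O.
Fe: 0.38083 × 2.27077 = 0.865 atoms per formula unit.

0.865 Fe apfu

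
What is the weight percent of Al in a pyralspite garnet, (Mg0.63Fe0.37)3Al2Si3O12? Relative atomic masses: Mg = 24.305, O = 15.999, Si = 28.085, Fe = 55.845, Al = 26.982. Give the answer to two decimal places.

Molar mass of (Mg0.63Fe0.37)3Al2Si3O12: 1.89·24.305 + 1.11·55.845 + 2·26.982 + 3·28.085 + 12·15.999 = 438.131 g/mol.
Mass of Al per formula unit: 2 × 26.982 = 53.964 g.
Weight fraction Al = 53.964 / 438.131 = 0.1232.

12.32 wt%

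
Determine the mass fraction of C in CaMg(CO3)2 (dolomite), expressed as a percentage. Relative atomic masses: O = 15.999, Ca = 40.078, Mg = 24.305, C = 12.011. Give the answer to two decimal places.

13.03 mass %

Formula mass = 1·40.078 + 1·24.305 + 2·12.011 + 6·15.999 = 184.399 g/mol, of which 24.022 g is C.
So C makes up 24.022/184.399 = 0.1303 of the mass, i.e. 13.03%.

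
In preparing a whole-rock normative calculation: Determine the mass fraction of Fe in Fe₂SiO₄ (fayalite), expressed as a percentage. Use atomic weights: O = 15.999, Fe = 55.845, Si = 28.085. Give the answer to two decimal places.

Formula mass = 2×55.845 + 1×28.085 + 4×15.999 = 203.771 g/mol, of which 111.690 g is Fe.
So Fe makes up 111.690/203.771 = 0.5481 of the mass, i.e. 54.81%.

54.81 mass %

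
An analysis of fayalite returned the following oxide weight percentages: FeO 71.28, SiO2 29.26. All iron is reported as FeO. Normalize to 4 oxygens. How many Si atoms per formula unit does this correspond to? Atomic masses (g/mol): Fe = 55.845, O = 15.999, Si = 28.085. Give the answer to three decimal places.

0.991 Si apfu

FeO: 71.28/71.844 = 0.99215 mol → 0.99215 mol Fe, 0.99215 mol O.
SiO2: 29.26/60.083 = 0.48699 mol → 0.48699 mol Si, 0.97398 mol O.
Total oxygen = 1.96613 mol. Normalization factor = 4/1.96613 = 2.03445.
Si per 4 O = 0.48699 × 2.03445 = 0.991.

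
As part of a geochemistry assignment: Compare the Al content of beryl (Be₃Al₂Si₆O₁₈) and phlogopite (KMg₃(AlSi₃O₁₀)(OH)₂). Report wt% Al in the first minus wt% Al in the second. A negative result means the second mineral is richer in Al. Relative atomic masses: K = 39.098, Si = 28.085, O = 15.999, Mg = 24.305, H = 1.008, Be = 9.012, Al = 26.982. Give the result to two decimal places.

Al in Be₃Al₂Si₆O₁₈: molar mass 537.492 g/mol; 2×26.982 = 53.964 g → 10.04 wt%.
Al in KMg₃(AlSi₃O₁₀)(OH)₂: molar mass 417.254 g/mol; 1×26.982 = 26.982 g → 6.47 wt%.
Difference = 10.04 − 6.47 = 3.57 percentage points.

3.57 percentage points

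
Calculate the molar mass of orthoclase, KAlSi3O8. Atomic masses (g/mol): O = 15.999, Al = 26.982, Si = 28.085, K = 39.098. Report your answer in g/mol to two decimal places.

The formula mass is the sum 1(39.098) + 1(26.982) + 3(28.085) + 8(15.999).

278.33 g/mol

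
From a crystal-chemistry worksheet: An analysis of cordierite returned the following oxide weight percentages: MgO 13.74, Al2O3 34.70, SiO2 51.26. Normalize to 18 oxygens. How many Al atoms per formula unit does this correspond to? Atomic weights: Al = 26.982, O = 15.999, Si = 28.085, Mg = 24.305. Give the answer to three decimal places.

MgO (M=40.304): mol = 0.34091; Mg = 0.34091, O = 0.34091.
Al2O3 (M=101.961): mol = 0.34033; Al = 0.68066, O = 1.02099.
SiO2 (M=60.083): mol = 0.85315; Si = 0.85315, O = 1.70630.
ΣO = 3.06820; factor = 18/ΣO = 5.86663.
Al apfu = 0.68066 × 5.86663 = 3.993.

3.993 Al apfu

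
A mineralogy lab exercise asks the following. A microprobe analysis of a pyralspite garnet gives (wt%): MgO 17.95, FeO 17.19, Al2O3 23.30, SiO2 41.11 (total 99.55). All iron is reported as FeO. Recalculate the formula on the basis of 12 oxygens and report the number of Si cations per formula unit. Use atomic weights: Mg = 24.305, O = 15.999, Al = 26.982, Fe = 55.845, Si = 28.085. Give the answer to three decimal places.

MgO (M=40.304): mol = 0.44537; Mg = 0.44537, O = 0.44537.
FeO (M=71.844): mol = 0.23927; Fe = 0.23927, O = 0.23927.
Al2O3 (M=101.961): mol = 0.22852; Al = 0.45704, O = 0.68556.
SiO2 (M=60.083): mol = 0.68422; Si = 0.68422, O = 1.36844.
ΣO = 2.73864; factor = 12/ΣO = 4.38174.
Si apfu = 0.68422 × 4.38174 = 2.998.

2.998 Si apfu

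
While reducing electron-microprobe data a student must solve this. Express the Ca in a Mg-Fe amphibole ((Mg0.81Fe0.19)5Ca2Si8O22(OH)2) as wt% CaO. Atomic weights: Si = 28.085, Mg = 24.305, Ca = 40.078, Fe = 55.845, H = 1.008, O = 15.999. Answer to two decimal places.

M((Mg0.81Fe0.19)5Ca2Si8O22(OH)2) = 842.316 g/mol; M(CaO) = 56.077 g/mol.
Moles CaO per formula unit = 2 Ca ÷ 1 = 2.0000.
CaO fraction = (2.0000 × 56.077) / 842.316 = 112.154/842.316 = 0.1331.

13.31 wt%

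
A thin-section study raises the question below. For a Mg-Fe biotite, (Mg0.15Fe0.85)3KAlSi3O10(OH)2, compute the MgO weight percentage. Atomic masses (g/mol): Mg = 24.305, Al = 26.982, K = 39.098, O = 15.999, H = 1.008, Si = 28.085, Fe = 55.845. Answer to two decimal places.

Formula mass = 497.681 g/mol.
0.45 Mg → 0.4500 mol MgO per formula unit; M(MgO) = 40.304, so MgO mass = 18.137 g.
18.137/497.681 × 100 = 3.64 wt%.

3.64 wt%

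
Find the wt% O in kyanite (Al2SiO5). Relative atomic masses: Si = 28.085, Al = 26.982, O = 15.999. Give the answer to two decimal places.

Molar mass of Al2SiO5: 2·26.982 + 1·28.085 + 5·15.999 = 162.044 g/mol.
Mass of O per formula unit: 5 × 15.999 = 79.995 g.
Weight fraction O = 79.995 / 162.044 = 0.4937.

49.37 wt%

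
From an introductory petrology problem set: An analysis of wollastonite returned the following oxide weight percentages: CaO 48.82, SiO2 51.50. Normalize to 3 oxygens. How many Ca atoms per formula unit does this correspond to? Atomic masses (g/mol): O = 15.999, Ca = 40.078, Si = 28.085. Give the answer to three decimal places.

1.010 Ca apfu

48.82 wt% CaO ÷ 56.077 g/mol = 0.87059 mol, giving 0.87059 Ca and 0.87059 O.
51.50 wt% SiO2 ÷ 60.083 g/mol = 0.85715 mol, giving 0.85715 Si and 1.71430 O.
Oxygen sums to 2.58489; scaling by 3/2.58489 = 1.16059 puts the formula on 3 O.
Ca: 0.87059 × 1.16059 = 1.010 atoms per formula unit.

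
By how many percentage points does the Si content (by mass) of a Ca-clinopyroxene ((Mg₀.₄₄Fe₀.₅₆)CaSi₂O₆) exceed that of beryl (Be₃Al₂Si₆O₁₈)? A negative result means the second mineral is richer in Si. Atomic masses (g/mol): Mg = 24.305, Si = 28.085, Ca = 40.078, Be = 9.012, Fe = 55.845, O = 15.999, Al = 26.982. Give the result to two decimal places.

Si in (Mg₀.₄₄Fe₀.₅₆)CaSi₂O₆: molar mass 234.209 g/mol; 2×28.085 = 56.170 g → 23.98 wt%.
Si in Be₃Al₂Si₆O₁₈: molar mass 537.492 g/mol; 6×28.085 = 168.510 g → 31.35 wt%.
Difference = 23.98 − 31.35 = -7.37 percentage points.

-7.37 percentage points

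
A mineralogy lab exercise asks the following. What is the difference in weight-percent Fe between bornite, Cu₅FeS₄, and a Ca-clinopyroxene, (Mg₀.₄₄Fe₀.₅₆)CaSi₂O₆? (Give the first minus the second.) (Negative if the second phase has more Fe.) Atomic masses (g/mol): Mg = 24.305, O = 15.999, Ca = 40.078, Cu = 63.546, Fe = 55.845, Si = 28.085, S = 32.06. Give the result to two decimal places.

-2.22 percentage points

M(Cu₅FeS₄) = 501.815 g/mol, so wt% Fe = 55.845/501.815 × 100 = 11.13%.
M((Mg₀.₄₄Fe₀.₅₆)CaSi₂O₆) = 234.209 g/mol, so wt% Fe = 31.273/234.209 × 100 = 13.35%.
11.13 − 13.35 = -2.22 pp.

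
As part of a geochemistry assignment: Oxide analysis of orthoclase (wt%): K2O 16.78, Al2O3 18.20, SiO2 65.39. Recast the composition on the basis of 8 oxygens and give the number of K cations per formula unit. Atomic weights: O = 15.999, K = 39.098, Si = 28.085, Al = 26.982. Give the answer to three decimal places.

0.986 K apfu

K2O (M=94.195): mol = 0.17814; K = 0.35628, O = 0.17814.
Al2O3 (M=101.961): mol = 0.17850; Al = 0.35700, O = 0.53550.
SiO2 (M=60.083): mol = 1.08833; Si = 1.08833, O = 2.17666.
ΣO = 2.89030; factor = 8/ΣO = 2.76788.
K apfu = 0.35628 × 2.76788 = 0.986.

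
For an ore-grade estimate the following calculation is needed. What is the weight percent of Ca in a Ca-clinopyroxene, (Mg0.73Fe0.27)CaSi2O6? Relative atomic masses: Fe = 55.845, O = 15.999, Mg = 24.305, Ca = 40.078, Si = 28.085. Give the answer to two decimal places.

M((Mg0.73Fe0.27)CaSi2O6) = 225.063 g/mol.
Ca contributes 1 × 40.078 = 40.078 g per mole.
40.078/225.063 = 0.1781 → 17.81%.

17.81 weight percent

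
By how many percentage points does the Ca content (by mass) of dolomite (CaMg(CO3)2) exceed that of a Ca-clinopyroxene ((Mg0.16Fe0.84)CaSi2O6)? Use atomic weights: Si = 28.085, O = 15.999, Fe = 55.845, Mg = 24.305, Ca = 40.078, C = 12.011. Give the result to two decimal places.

5.24 percentage points

Ca in CaMg(CO3)2: molar mass 184.399 g/mol; 1×40.078 = 40.078 g → 21.73 wt%.
Ca in (Mg0.16Fe0.84)CaSi2O6: molar mass 243.041 g/mol; 1×40.078 = 40.078 g → 16.49 wt%.
Difference = 21.73 − 16.49 = 5.24 percentage points.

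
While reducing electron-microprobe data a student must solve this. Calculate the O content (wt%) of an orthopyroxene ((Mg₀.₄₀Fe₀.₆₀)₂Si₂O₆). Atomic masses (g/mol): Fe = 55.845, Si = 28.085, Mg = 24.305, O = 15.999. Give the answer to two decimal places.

M((Mg₀.₄₀Fe₀.₆₀)₂Si₂O₆) = 238.622 g/mol.
O contributes 6 × 15.999 = 95.994 g per mole.
95.994/238.622 = 0.4023 → 40.23%.

40.23 wt%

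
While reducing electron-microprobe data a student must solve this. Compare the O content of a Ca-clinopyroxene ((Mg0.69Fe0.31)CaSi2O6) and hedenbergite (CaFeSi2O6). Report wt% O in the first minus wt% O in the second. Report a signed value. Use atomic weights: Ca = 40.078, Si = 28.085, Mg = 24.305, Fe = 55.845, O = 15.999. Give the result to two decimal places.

3.72 percentage points

O in (Mg0.69Fe0.31)CaSi2O6: molar mass 226.324 g/mol; 6×15.999 = 95.994 g → 42.41 wt%.
O in CaFeSi2O6: molar mass 248.087 g/mol; 6×15.999 = 95.994 g → 38.69 wt%.
Difference = 42.41 − 38.69 = 3.72 percentage points.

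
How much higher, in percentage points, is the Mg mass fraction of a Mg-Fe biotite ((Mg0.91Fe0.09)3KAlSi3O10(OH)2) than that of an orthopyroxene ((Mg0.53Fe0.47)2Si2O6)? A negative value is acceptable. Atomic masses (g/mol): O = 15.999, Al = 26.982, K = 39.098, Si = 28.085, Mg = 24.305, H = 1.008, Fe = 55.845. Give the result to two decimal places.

4.40 percentage points

First mineral: 66.353 g Mg in 425.770 g formula = 15.58 wt% Mg.
Second mineral: 25.763 g Mg in 230.422 g formula = 11.18 wt% Mg.
15.58% − 11.18% gives a difference of 4.40 percentage points.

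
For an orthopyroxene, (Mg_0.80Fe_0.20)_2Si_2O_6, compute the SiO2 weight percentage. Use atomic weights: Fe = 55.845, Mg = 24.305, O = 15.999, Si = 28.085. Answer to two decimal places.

56.31 wt%

M((Mg_0.80Fe_0.20)_2Si_2O_6) = 213.390 g/mol; M(SiO2) = 60.083 g/mol.
Moles SiO2 per formula unit = 2 Si ÷ 1 = 2.0000.
SiO2 fraction = (2.0000 × 60.083) / 213.390 = 120.166/213.390 = 0.5631.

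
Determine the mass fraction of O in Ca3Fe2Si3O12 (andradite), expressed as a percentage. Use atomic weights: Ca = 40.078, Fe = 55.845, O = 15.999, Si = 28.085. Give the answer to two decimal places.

37.78 mass %

M(Ca3Fe2Si3O12) = 508.167 g/mol.
O contributes 12 × 15.999 = 191.988 g per mole.
191.988/508.167 = 0.3778 → 37.78%.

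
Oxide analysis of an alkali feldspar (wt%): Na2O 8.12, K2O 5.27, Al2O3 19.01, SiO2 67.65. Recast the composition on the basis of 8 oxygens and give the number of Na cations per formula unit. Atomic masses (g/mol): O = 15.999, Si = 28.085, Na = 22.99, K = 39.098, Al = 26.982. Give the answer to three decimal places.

0.699 Na apfu

Na2O: 8.12/61.979 = 0.13101 mol → 0.26202 mol Na, 0.13101 mol O.
K2O: 5.27/94.195 = 0.05595 mol → 0.11190 mol K, 0.05595 mol O.
Al2O3: 19.01/101.961 = 0.18644 mol → 0.37288 mol Al, 0.55932 mol O.
SiO2: 67.65/60.083 = 1.12594 mol → 1.12594 mol Si, 2.25188 mol O.
Total oxygen = 2.99816 mol. Normalization factor = 8/2.99816 = 2.66830.
Na per 8 O = 0.26202 × 2.66830 = 0.699.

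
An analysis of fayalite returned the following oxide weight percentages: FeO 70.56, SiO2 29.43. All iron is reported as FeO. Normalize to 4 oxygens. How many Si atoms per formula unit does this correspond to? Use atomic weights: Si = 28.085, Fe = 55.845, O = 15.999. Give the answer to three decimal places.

FeO (M=71.844): mol = 0.98213; Fe = 0.98213, O = 0.98213.
SiO2 (M=60.083): mol = 0.48982; Si = 0.48982, O = 0.97964.
ΣO = 1.96177; factor = 4/ΣO = 2.03898.
Si apfu = 0.48982 × 2.03898 = 0.999.

0.999 Si apfu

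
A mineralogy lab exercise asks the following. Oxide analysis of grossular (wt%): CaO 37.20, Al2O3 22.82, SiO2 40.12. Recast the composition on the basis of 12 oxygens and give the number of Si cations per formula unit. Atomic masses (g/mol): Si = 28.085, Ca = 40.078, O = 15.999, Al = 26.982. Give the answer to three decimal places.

3.001 Si apfu

CaO: 37.20/56.077 = 0.66337 mol → 0.66337 mol Ca, 0.66337 mol O.
Al2O3: 22.82/101.961 = 0.22381 mol → 0.44762 mol Al, 0.67143 mol O.
SiO2: 40.12/60.083 = 0.66774 mol → 0.66774 mol Si, 1.33548 mol O.
Total oxygen = 2.67028 mol. Normalization factor = 12/2.67028 = 4.49391.
Si per 12 O = 0.66774 × 4.49391 = 3.001.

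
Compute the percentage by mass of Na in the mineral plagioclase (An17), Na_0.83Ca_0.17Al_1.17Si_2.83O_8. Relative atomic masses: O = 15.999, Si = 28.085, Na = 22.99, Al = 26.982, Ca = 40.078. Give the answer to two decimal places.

7.20 mass %

M(Na_0.83Ca_0.17Al_1.17Si_2.83O_8) = 264.936 g/mol.
Na contributes 0.83 × 22.99 = 19.082 g per mole.
19.082/264.936 = 0.0720 → 7.20%.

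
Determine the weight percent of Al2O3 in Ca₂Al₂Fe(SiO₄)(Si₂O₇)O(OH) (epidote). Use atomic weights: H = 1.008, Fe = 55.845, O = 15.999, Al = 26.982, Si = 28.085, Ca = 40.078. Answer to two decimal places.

Molar mass of Ca₂Al₂Fe(SiO₄)(Si₂O₇)O(OH) = 2·40.078 + 2·26.982 + 1·55.845 + 3·28.085 + 13·15.999 + 1·1.008 = 483.215 g/mol.
Each formula unit contains 2 Al, equivalent to 2/2 = 1.0000 mol Al2O3.
M(Al2O3) = 2×26.982 + 3×15.999 = 101.961 g/mol.
Mass of Al2O3 per formula unit = 1.0000 × 101.961 = 101.961 g.
Al2O3 wt% = 101.961 / 483.215 × 100 = 21.10%.

21.10 wt%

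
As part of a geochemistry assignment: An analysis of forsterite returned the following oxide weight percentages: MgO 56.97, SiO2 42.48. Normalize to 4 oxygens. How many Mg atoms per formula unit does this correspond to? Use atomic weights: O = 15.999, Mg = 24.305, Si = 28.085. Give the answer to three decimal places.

2.000 Mg apfu

56.97 wt% MgO ÷ 40.304 g/mol = 1.41351 mol, giving 1.41351 Mg and 1.41351 O.
42.48 wt% SiO2 ÷ 60.083 g/mol = 0.70702 mol, giving 0.70702 Si and 1.41404 O.
Oxygen sums to 2.82755; scaling by 4/2.82755 = 1.41465 puts the formula on 4 O.
Mg: 1.41351 × 1.41465 = 2.000 atoms per formula unit.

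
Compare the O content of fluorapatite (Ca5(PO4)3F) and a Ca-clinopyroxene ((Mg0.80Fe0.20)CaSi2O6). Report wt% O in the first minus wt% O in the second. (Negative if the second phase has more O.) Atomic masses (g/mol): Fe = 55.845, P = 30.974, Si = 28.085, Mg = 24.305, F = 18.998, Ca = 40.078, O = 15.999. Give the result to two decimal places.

-5.00 percentage points

First mineral: 191.988 g O in 504.298 g formula = 38.07 wt% O.
Second mineral: 95.994 g O in 222.855 g formula = 43.07 wt% O.
38.07% − 43.07% gives a difference of -5.00 percentage points.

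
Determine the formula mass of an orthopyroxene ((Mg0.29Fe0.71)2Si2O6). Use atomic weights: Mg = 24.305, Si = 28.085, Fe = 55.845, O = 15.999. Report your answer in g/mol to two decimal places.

The formula mass is the sum 0.58×24.305 + 1.42×55.845 + 2×28.085 + 6×15.999.

245.56 g/mol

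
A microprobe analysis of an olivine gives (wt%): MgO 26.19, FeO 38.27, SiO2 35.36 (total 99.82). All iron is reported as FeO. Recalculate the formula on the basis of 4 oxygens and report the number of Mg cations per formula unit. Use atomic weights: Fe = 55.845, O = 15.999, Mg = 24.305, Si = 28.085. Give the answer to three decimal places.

1.102 Mg apfu

MgO (M=40.304): mol = 0.64981; Mg = 0.64981, O = 0.64981.
FeO (M=71.844): mol = 0.53268; Fe = 0.53268, O = 0.53268.
SiO2 (M=60.083): mol = 0.58852; Si = 0.58852, O = 1.17704.
ΣO = 2.35953; factor = 4/ΣO = 1.69525.
Mg apfu = 0.64981 × 1.69525 = 1.102.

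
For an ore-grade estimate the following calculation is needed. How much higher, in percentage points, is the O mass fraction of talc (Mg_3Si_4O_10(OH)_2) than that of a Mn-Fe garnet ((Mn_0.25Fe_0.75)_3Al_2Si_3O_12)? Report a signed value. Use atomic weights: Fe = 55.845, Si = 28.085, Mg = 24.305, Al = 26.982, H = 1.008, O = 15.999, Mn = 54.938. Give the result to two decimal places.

First mineral: 191.988 g O in 379.259 g formula = 50.62 wt% O.
Second mineral: 191.988 g O in 497.062 g formula = 38.62 wt% O.
50.62% − 38.62% gives a difference of 12.00 percentage points.

12.00 percentage points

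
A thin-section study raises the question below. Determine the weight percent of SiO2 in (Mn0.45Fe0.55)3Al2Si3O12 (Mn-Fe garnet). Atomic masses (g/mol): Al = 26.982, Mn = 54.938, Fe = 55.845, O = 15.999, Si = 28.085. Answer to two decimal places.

36.30 wt%

Formula mass = 496.518 g/mol.
3 Si → 3.0000 mol SiO2 per formula unit; M(SiO2) = 60.083, so SiO2 mass = 180.249 g.
180.249/496.518 × 100 = 36.30 wt%.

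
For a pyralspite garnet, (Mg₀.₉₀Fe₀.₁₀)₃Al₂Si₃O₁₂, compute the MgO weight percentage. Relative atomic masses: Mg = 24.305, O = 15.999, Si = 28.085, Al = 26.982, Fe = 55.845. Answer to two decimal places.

Molar mass of (Mg₀.₉₀Fe₀.₁₀)₃Al₂Si₃O₁₂ = 2.70*24.305 + 0.30*55.845 + 2*26.982 + 3*28.085 + 12*15.999 = 412.584 g/mol.
Each formula unit contains 2.70 Mg, equivalent to 2.70/1 = 2.7000 mol MgO.
M(MgO) = 1×24.305 + 1×15.999 = 40.304 g/mol.
Mass of MgO per formula unit = 2.7000 × 40.304 = 108.821 g.
MgO wt% = 108.821 / 412.584 × 100 = 26.38%.

26.38 wt%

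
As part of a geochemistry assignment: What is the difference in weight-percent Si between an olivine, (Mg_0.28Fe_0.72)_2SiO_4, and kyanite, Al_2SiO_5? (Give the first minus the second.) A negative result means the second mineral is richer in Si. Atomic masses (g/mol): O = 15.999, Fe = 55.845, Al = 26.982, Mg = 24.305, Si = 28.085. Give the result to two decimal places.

Si in (Mg_0.28Fe_0.72)_2SiO_4: molar mass 186.109 g/mol; 1×28.085 = 28.085 g → 15.09 wt%.
Si in Al_2SiO_5: molar mass 162.044 g/mol; 1×28.085 = 28.085 g → 17.33 wt%.
Difference = 15.09 − 17.33 = -2.24 percentage points.

-2.24 percentage points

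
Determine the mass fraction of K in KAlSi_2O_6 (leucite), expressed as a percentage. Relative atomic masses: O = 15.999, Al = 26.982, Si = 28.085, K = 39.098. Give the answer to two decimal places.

Molar mass of KAlSi_2O_6: 1·39.098 + 1·26.982 + 2·28.085 + 6·15.999 = 218.244 g/mol.
Mass of K per formula unit: 1 × 39.098 = 39.098 g.
Weight fraction K = 39.098 / 218.244 = 0.1791.

17.91 mass %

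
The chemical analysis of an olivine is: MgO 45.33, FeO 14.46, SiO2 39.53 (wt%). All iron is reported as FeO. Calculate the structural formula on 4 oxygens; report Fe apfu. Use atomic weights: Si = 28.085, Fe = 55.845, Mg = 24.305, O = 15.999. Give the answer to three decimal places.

0.305 Fe apfu

45.33 wt% MgO ÷ 40.304 g/mol = 1.12470 mol, giving 1.12470 Mg and 1.12470 O.
14.46 wt% FeO ÷ 71.844 g/mol = 0.20127 mol, giving 0.20127 Fe and 0.20127 O.
39.53 wt% SiO2 ÷ 60.083 g/mol = 0.65792 mol, giving 0.65792 Si and 1.31584 O.
Oxygen sums to 2.64181; scaling by 4/2.64181 = 1.51411 puts the formula on 4 O.
Fe: 0.20127 × 1.51411 = 0.305 atoms per formula unit.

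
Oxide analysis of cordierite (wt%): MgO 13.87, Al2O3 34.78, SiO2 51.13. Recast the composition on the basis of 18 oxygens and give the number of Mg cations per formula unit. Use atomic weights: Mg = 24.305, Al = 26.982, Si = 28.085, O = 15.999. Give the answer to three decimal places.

2.018 Mg apfu

MgO (M=40.304): mol = 0.34413; Mg = 0.34413, O = 0.34413.
Al2O3 (M=101.961): mol = 0.34111; Al = 0.68222, O = 1.02333.
SiO2 (M=60.083): mol = 0.85099; Si = 0.85099, O = 1.70198.
ΣO = 3.06944; factor = 18/ΣO = 5.86426.
Mg apfu = 0.34413 × 5.86426 = 2.018.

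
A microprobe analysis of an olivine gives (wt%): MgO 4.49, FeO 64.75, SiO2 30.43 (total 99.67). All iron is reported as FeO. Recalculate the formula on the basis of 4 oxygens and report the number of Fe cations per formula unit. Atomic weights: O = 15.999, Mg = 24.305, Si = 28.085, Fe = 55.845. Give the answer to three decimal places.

1.780 Fe apfu

MgO (M=40.304): mol = 0.11140; Mg = 0.11140, O = 0.11140.
FeO (M=71.844): mol = 0.90126; Fe = 0.90126, O = 0.90126.
SiO2 (M=60.083): mol = 0.50647; Si = 0.50647, O = 1.01294.
ΣO = 2.02560; factor = 4/ΣO = 1.97472.
Fe apfu = 0.90126 × 1.97472 = 1.780.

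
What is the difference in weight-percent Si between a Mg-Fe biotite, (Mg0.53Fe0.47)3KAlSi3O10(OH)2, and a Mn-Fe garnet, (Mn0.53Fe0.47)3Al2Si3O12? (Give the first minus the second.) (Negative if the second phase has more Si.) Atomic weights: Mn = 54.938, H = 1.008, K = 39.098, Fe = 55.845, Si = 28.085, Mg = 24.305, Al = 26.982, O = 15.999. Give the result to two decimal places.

1.27 percentage points

Si in (Mg0.53Fe0.47)3KAlSi3O10(OH)2: molar mass 461.725 g/mol; 3×28.085 = 84.255 g → 18.25 wt%.
Si in (Mn0.53Fe0.47)3Al2Si3O12: molar mass 496.300 g/mol; 3×28.085 = 84.255 g → 16.98 wt%.
Difference = 18.25 − 16.98 = 1.27 percentage points.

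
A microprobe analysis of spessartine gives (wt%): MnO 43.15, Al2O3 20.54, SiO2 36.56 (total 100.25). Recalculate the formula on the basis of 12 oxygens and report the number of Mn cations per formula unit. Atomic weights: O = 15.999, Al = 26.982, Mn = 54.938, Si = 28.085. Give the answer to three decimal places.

MnO: 43.15/70.937 = 0.60829 mol → 0.60829 mol Mn, 0.60829 mol O.
Al2O3: 20.54/101.961 = 0.20145 mol → 0.40290 mol Al, 0.60435 mol O.
SiO2: 36.56/60.083 = 0.60849 mol → 0.60849 mol Si, 1.21698 mol O.
Total oxygen = 2.42962 mol. Normalization factor = 12/2.42962 = 4.93904.
Mn per 12 O = 0.60829 × 4.93904 = 3.004.

3.004 Mn apfu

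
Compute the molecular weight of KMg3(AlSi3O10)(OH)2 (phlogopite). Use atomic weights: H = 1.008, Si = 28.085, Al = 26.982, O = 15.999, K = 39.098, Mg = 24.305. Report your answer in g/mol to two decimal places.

417.25 g/mol

K: 1 × 39.098 = 39.0980
Mg: 3 × 24.305 = 72.9150
Al: 1 × 26.982 = 26.9820
Si: 3 × 28.085 = 84.2550
O: 12 × 15.999 = 191.9880
H: 2 × 1.008 = 2.0160
Summing the contributions gives the formula mass.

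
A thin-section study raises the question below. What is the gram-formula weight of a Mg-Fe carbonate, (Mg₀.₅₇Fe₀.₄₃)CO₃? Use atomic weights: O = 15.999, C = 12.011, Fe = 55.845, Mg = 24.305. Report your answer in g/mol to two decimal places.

97.88 g/mol

M = 0.57*24.305 + 0.43*55.845 + 1*12.011 + 3*15.999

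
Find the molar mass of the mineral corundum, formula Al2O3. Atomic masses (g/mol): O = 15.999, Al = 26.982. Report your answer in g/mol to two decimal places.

101.96 g/mol

M = 2×26.982 + 3×15.999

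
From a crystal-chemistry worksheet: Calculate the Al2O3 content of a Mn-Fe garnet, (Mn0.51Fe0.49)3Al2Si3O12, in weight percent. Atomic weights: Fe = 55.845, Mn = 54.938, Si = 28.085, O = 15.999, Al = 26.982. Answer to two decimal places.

20.54 wt%

M((Mn0.51Fe0.49)3Al2Si3O12) = 496.354 g/mol; M(Al2O3) = 101.961 g/mol.
Moles Al2O3 per formula unit = 2 Al ÷ 2 = 1.0000.
Al2O3 fraction = (1.0000 × 101.961) / 496.354 = 101.961/496.354 = 0.2054.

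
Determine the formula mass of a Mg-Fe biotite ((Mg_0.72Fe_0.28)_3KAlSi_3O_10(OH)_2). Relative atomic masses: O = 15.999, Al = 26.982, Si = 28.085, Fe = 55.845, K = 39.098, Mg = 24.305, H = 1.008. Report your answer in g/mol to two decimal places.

443.75 g/mol

Mg: 2.16 × 24.305 = 52.4988
Fe: 0.84 × 55.845 = 46.9098
K: 1 × 39.098 = 39.0980
Al: 1 × 26.982 = 26.9820
Si: 3 × 28.085 = 84.2550
O: 12 × 15.999 = 191.9880
H: 2 × 1.008 = 2.0160
Summing the contributions gives the formula mass.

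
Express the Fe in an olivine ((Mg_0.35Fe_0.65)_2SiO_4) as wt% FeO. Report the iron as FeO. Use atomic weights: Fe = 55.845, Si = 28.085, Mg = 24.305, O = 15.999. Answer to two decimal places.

51.40 wt%

M((Mg_0.35Fe_0.65)_2SiO_4) = 181.693 g/mol; M(FeO) = 71.844 g/mol.
Moles FeO per formula unit = 1.30 Fe ÷ 1 = 1.3000.
FeO fraction = (1.3000 × 71.844) / 181.693 = 93.397/181.693 = 0.5140.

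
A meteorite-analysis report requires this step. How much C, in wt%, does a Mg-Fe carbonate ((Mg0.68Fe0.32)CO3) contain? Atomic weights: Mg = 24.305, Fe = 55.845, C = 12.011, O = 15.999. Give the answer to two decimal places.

Molar mass of (Mg0.68Fe0.32)CO3: 0.68×24.305 + 0.32×55.845 + 1×12.011 + 3×15.999 = 94.406 g/mol.
Mass of C per formula unit: 1 × 12.011 = 12.011 g.
Weight fraction C = 12.011 / 94.406 = 0.1272.

12.72 wt%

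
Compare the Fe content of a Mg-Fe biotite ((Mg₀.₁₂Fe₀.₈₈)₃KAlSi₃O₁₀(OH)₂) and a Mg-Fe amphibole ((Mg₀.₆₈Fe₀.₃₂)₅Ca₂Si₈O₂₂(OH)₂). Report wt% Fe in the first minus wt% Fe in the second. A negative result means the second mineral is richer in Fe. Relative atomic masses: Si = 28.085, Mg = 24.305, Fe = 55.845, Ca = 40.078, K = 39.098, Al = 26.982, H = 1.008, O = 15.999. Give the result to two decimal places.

19.10 percentage points

Fe in (Mg₀.₁₂Fe₀.₈₈)₃KAlSi₃O₁₀(OH)₂: molar mass 500.520 g/mol; 2.64×55.845 = 147.431 g → 29.46 wt%.
Fe in (Mg₀.₆₈Fe₀.₃₂)₅Ca₂Si₈O₂₂(OH)₂: molar mass 862.817 g/mol; 1.60×55.845 = 89.352 g → 10.36 wt%.
Difference = 29.46 − 10.36 = 19.10 percentage points.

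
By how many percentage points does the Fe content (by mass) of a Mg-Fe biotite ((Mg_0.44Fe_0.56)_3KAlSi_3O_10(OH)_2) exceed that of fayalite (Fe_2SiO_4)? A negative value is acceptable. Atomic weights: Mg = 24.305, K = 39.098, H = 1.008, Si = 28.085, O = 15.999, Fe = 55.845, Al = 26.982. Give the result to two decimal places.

First mineral: 93.820 g Fe in 470.241 g formula = 19.95 wt% Fe.
Second mineral: 111.690 g Fe in 203.771 g formula = 54.81 wt% Fe.
19.95% − 54.81% gives a difference of -34.86 percentage points.

-34.86 percentage points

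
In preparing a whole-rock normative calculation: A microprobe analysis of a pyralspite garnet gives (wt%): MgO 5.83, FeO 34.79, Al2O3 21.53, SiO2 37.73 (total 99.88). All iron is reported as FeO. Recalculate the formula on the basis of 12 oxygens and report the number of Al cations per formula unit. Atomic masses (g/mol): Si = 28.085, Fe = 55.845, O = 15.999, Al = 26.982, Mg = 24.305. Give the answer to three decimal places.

5.83 wt% MgO ÷ 40.304 g/mol = 0.14465 mol, giving 0.14465 Mg and 0.14465 O.
34.79 wt% FeO ÷ 71.844 g/mol = 0.48424 mol, giving 0.48424 Fe and 0.48424 O.
21.53 wt% Al2O3 ÷ 101.961 g/mol = 0.21116 mol, giving 0.42232 Al and 0.63348 O.
37.73 wt% SiO2 ÷ 60.083 g/mol = 0.62796 mol, giving 0.62796 Si and 1.25592 O.
Oxygen sums to 2.51829; scaling by 12/2.51829 = 4.76514 puts the formula on 12 O.
Al: 0.42232 × 4.76514 = 2.012 atoms per formula unit.

2.012 Al apfu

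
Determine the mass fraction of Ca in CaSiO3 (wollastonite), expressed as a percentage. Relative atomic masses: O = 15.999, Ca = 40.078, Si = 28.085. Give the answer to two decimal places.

Formula mass = 1·40.078 + 1·28.085 + 3·15.999 = 116.160 g/mol, of which 40.078 g is Ca.
So Ca makes up 40.078/116.160 = 0.3450 of the mass, i.e. 34.50%.

34.50 mass %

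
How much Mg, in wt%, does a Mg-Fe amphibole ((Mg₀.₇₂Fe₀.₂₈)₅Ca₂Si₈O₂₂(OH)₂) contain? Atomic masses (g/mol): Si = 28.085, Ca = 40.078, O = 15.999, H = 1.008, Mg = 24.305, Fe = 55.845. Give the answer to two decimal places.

Formula mass = 3.60·24.305 + 1.40·55.845 + 2·40.078 + 8·28.085 + 24·15.999 + 2·1.008 = 856.509 g/mol, of which 87.498 g is Mg.
So Mg makes up 87.498/856.509 = 0.1022 of the mass, i.e. 10.22%.

10.22 wt%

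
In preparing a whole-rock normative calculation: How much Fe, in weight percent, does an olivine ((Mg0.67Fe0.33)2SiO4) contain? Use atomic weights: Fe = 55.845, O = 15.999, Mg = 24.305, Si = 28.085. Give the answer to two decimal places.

22.82 weight percent

M((Mg0.67Fe0.33)2SiO4) = 161.507 g/mol.
Fe contributes 0.66 × 55.845 = 36.858 g per mole.
36.858/161.507 = 0.2282 → 22.82%.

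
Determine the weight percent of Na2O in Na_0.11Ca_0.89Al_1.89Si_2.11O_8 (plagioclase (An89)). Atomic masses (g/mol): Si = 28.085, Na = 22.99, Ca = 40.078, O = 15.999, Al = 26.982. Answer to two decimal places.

1.23 wt%

M(Na_0.11Ca_0.89Al_1.89Si_2.11O_8) = 276.446 g/mol; M(Na2O) = 61.979 g/mol.
Moles Na2O per formula unit = 0.11 Na ÷ 2 = 0.0550.
Na2O fraction = (0.0550 × 61.979) / 276.446 = 3.409/276.446 = 0.0123.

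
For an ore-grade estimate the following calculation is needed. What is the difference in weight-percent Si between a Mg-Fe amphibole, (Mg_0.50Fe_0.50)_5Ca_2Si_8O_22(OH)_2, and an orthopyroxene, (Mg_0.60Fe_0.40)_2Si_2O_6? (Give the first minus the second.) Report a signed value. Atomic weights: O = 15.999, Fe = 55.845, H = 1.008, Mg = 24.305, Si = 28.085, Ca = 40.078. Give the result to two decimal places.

0.36 percentage points

Si in (Mg_0.50Fe_0.50)_5Ca_2Si_8O_22(OH)_2: molar mass 891.203 g/mol; 8×28.085 = 224.680 g → 25.21 wt%.
Si in (Mg_0.60Fe_0.40)_2Si_2O_6: molar mass 226.006 g/mol; 2×28.085 = 56.170 g → 24.85 wt%.
Difference = 25.21 − 24.85 = 0.36 percentage points.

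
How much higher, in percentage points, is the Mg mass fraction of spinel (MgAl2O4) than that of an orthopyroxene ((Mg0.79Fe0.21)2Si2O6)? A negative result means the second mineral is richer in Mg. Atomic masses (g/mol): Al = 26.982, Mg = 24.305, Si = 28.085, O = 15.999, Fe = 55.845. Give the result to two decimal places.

M(MgAl2O4) = 142.265 g/mol, so wt% Mg = 24.305/142.265 × 100 = 17.08%.
M((Mg0.79Fe0.21)2Si2O6) = 214.021 g/mol, so wt% Mg = 38.402/214.021 × 100 = 17.94%.
17.08 − 17.94 = -0.86 pp.

-0.86 percentage points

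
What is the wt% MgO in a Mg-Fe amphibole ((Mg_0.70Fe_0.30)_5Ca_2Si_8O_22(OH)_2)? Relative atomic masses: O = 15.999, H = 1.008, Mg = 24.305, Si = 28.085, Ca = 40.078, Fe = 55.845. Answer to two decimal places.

Molar mass of (Mg_0.70Fe_0.30)_5Ca_2Si_8O_22(OH)_2 = 3.50·24.305 + 1.50·55.845 + 2·40.078 + 8·28.085 + 24·15.999 + 2·1.008 = 859.663 g/mol.
Each formula unit contains 3.50 Mg, equivalent to 3.50/1 = 3.5000 mol MgO.
M(MgO) = 1×24.305 + 1×15.999 = 40.304 g/mol.
Mass of MgO per formula unit = 3.5000 × 40.304 = 141.064 g.
MgO wt% = 141.064 / 859.663 × 100 = 16.41%.

16.41 wt%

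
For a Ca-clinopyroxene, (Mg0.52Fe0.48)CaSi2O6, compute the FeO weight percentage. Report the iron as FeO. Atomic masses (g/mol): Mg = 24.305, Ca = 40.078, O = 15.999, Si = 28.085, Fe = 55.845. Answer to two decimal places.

14.88 wt%

Formula mass = 231.686 g/mol.
0.48 Fe → 0.4800 mol FeO per formula unit; M(FeO) = 71.844, so FeO mass = 34.485 g.
34.485/231.686 × 100 = 14.88 wt%.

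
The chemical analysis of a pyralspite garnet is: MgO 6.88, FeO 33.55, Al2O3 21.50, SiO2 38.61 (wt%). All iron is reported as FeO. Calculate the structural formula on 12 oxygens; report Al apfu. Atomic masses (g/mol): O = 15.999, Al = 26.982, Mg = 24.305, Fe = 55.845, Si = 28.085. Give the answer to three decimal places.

MgO: 6.88/40.304 = 0.17070 mol → 0.17070 mol Mg, 0.17070 mol O.
FeO: 33.55/71.844 = 0.46698 mol → 0.46698 mol Fe, 0.46698 mol O.
Al2O3: 21.50/101.961 = 0.21086 mol → 0.42172 mol Al, 0.63258 mol O.
SiO2: 38.61/60.083 = 0.64261 mol → 0.64261 mol Si, 1.28522 mol O.
Total oxygen = 2.55548 mol. Normalization factor = 12/2.55548 = 4.69579.
Al per 12 O = 0.42172 × 4.69579 = 1.980.

1.980 Al apfu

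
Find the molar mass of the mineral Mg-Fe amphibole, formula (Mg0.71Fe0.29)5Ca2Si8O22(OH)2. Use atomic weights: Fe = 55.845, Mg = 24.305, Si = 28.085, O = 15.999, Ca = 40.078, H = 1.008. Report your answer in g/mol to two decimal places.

The formula mass is the sum 3.55*24.305 + 1.45*55.845 + 2*40.078 + 8*28.085 + 24*15.999 + 2*1.008.

858.09 g/mol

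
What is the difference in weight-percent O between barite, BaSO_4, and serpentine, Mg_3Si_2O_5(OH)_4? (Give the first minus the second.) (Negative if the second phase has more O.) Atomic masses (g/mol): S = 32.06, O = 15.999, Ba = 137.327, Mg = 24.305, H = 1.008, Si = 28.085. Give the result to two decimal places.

O in BaSO_4: molar mass 233.383 g/mol; 4×15.999 = 63.996 g → 27.42 wt%.
O in Mg_3Si_2O_5(OH)_4: molar mass 277.108 g/mol; 9×15.999 = 143.991 g → 51.96 wt%.
Difference = 27.42 − 51.96 = -24.54 percentage points.

-24.54 percentage points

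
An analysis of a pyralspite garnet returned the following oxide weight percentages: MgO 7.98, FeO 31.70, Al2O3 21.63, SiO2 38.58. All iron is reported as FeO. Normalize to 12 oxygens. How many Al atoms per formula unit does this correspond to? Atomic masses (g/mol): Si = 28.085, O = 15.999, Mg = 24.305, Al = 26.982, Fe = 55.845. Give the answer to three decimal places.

1.989 Al apfu

MgO (M=40.304): mol = 0.19800; Mg = 0.19800, O = 0.19800.
FeO (M=71.844): mol = 0.44123; Fe = 0.44123, O = 0.44123.
Al2O3 (M=101.961): mol = 0.21214; Al = 0.42428, O = 0.63642.
SiO2 (M=60.083): mol = 0.64211; Si = 0.64211, O = 1.28422.
ΣO = 2.55987; factor = 12/ΣO = 4.68774.
Al apfu = 0.42428 × 4.68774 = 1.989.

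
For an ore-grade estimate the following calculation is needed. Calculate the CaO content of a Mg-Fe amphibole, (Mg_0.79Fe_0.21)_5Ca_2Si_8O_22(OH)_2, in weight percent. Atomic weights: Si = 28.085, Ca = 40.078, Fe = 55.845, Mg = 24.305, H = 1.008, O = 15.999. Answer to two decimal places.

M((Mg_0.79Fe_0.21)_5Ca_2Si_8O_22(OH)_2) = 845.470 g/mol; M(CaO) = 56.077 g/mol.
Moles CaO per formula unit = 2 Ca ÷ 1 = 2.0000.
CaO fraction = (2.0000 × 56.077) / 845.470 = 112.154/845.470 = 0.1327.

13.27 wt%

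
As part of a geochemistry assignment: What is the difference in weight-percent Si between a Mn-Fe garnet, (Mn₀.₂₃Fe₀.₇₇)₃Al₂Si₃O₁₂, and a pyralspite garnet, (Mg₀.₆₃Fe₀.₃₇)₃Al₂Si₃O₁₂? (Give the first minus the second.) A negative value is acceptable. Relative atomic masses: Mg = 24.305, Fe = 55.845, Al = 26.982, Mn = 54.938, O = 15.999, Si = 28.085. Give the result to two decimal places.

-2.28 percentage points

Si in (Mn₀.₂₃Fe₀.₇₇)₃Al₂Si₃O₁₂: molar mass 497.116 g/mol; 3×28.085 = 84.255 g → 16.95 wt%.
Si in (Mg₀.₆₃Fe₀.₃₇)₃Al₂Si₃O₁₂: molar mass 438.131 g/mol; 3×28.085 = 84.255 g → 19.23 wt%.
Difference = 16.95 − 19.23 = -2.28 percentage points.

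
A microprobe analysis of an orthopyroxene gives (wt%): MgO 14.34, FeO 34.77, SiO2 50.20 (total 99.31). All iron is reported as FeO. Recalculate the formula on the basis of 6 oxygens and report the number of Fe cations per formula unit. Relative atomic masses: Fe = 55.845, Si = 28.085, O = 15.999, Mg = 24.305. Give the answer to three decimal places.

1.157 Fe apfu

MgO (M=40.304): mol = 0.35580; Mg = 0.35580, O = 0.35580.
FeO (M=71.844): mol = 0.48397; Fe = 0.48397, O = 0.48397.
SiO2 (M=60.083): mol = 0.83551; Si = 0.83551, O = 1.67102.
ΣO = 2.51079; factor = 6/ΣO = 2.38969.
Fe apfu = 0.48397 × 2.38969 = 1.157.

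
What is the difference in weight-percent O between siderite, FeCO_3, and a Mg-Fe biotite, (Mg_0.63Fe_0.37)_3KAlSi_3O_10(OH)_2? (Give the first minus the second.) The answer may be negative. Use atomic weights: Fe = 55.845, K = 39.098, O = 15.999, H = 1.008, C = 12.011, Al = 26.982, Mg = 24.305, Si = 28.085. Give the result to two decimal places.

-1.02 percentage points

M(FeCO_3) = 115.853 g/mol, so wt% O = 47.997/115.853 × 100 = 41.43%.
M((Mg_0.63Fe_0.37)_3KAlSi_3O_10(OH)_2) = 452.263 g/mol, so wt% O = 191.988/452.263 × 100 = 42.45%.
41.43 − 42.45 = -1.02 pp.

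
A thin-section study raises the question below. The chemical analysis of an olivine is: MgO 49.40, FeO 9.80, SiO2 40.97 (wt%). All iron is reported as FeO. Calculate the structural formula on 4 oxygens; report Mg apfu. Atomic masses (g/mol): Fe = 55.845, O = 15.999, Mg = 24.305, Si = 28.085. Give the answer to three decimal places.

MgO (M=40.304): mol = 1.22568; Mg = 1.22568, O = 1.22568.
FeO (M=71.844): mol = 0.13641; Fe = 0.13641, O = 0.13641.
SiO2 (M=60.083): mol = 0.68189; Si = 0.68189, O = 1.36378.
ΣO = 2.72587; factor = 4/ΣO = 1.46742.
Mg apfu = 1.22568 × 1.46742 = 1.799.

1.799 Mg apfu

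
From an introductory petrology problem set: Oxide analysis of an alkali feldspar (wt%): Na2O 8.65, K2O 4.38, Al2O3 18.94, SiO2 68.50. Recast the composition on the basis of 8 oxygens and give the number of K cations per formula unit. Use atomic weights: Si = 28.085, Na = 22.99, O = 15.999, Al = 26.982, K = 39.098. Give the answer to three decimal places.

0.246 K apfu

Na2O: 8.65/61.979 = 0.13956 mol → 0.27912 mol Na, 0.13956 mol O.
K2O: 4.38/94.195 = 0.04650 mol → 0.09300 mol K, 0.04650 mol O.
Al2O3: 18.94/101.961 = 0.18576 mol → 0.37152 mol Al, 0.55728 mol O.
SiO2: 68.50/60.083 = 1.14009 mol → 1.14009 mol Si, 2.28018 mol O.
Total oxygen = 3.02352 mol. Normalization factor = 8/3.02352 = 2.64592.
K per 8 O = 0.09300 × 2.64592 = 0.246.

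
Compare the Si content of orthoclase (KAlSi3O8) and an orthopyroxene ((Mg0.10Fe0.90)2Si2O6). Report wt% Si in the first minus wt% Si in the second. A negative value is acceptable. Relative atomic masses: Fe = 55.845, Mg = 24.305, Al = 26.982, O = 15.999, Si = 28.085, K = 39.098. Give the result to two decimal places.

First mineral: 84.255 g Si in 278.327 g formula = 30.27 wt% Si.
Second mineral: 56.170 g Si in 257.546 g formula = 21.81 wt% Si.
30.27% − 21.81% gives a difference of 8.46 percentage points.

8.46 percentage points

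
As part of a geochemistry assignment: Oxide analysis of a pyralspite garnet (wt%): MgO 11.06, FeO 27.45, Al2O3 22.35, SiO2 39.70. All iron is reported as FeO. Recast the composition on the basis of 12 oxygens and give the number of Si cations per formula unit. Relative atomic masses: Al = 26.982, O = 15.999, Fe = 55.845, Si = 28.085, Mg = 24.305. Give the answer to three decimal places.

3.008 Si apfu

MgO: 11.06/40.304 = 0.27441 mol → 0.27441 mol Mg, 0.27441 mol O.
FeO: 27.45/71.844 = 0.38208 mol → 0.38208 mol Fe, 0.38208 mol O.
Al2O3: 22.35/101.961 = 0.21920 mol → 0.43840 mol Al, 0.65760 mol O.
SiO2: 39.70/60.083 = 0.66075 mol → 0.66075 mol Si, 1.32150 mol O.
Total oxygen = 2.63559 mol. Normalization factor = 12/2.63559 = 4.55306.
Si per 12 O = 0.66075 × 4.55306 = 3.008.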